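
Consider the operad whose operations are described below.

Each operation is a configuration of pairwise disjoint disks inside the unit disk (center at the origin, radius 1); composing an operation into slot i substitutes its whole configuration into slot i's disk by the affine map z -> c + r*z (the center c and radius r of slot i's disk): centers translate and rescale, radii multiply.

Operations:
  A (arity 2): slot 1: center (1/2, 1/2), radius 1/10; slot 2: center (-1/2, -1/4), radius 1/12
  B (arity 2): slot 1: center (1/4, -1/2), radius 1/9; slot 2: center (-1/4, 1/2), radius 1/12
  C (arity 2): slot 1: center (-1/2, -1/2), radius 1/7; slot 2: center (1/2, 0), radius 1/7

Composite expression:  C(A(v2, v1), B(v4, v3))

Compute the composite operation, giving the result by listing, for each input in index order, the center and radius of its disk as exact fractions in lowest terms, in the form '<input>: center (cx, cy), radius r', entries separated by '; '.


v1: center (-4/7, -15/28), radius 1/84; v2: center (-3/7, -3/7), radius 1/70; v3: center (13/28, 1/14), radius 1/84; v4: center (15/28, -1/14), radius 1/63

Below C, radii multiply path by path; the v-disk centers shift.
input v2: applying the 2 nested substitutions gives center (-3/7, -3/7), radius 1/70
input v1: applying the 2 nested substitutions gives center (-4/7, -15/28), radius 1/84
input v4: applying the 2 nested substitutions gives center (15/28, -1/14), radius 1/63
input v3: applying the 2 nested substitutions gives center (13/28, 1/14), radius 1/84


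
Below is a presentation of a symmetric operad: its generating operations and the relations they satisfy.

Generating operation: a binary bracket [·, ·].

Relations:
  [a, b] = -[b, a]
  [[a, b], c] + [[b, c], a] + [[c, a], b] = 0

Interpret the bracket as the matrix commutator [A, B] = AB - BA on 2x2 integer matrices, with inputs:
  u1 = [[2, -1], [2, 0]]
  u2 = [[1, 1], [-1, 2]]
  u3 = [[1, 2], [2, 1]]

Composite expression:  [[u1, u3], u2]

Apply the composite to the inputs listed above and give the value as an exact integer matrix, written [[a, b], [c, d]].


[[0, -8], [-8, 0]]

[u1, u3] = [[-6, 4], [-4, 6]]
[[u1, u3], u2] = [[0, -8], [-8, 0]]


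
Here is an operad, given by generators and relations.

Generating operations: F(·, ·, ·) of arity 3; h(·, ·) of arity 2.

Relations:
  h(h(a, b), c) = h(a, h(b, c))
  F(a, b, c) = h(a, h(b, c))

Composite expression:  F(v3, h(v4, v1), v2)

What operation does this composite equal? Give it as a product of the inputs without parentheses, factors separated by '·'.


All parenthesizations of F agree; list the v-inputs left to right.
h(v4, v1) flattens to v4 · v1
F(v3, h(v4, v1), v2) flattens to v3 · v4 · v1 · v2

v3 · v4 · v1 · v2


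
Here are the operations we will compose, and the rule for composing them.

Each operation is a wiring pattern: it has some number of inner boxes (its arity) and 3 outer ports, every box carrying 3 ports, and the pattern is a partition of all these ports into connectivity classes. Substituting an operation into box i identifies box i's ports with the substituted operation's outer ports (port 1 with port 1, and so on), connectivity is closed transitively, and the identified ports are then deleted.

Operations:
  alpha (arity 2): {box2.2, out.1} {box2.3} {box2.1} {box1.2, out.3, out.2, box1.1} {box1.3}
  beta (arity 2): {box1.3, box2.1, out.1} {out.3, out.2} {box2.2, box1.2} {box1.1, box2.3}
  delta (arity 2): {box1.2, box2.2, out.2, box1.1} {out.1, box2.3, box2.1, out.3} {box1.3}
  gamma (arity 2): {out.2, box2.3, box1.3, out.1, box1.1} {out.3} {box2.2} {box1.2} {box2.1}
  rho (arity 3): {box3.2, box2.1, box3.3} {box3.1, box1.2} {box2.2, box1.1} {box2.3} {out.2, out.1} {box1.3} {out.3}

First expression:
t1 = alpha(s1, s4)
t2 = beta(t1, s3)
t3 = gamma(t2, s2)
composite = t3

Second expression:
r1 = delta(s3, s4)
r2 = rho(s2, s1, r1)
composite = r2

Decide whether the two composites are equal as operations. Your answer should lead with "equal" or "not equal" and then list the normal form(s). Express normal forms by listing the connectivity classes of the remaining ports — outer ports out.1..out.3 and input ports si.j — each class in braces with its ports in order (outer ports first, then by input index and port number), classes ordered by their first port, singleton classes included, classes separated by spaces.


The first composite normalizes to {out.1, out.2, s1.1, s1.2, s2.3, s3.1, s3.2} {out.3} {s1.3} {s2.1} {s2.2} {s3.3, s4.2} {s4.1} {s4.3}
The second composite normalizes to {out.1, out.2} {out.3} {s1.1, s2.2, s3.1, s3.2, s4.1, s4.2, s4.3} {s1.2, s2.1} {s1.3} {s2.3} {s3.3}
The forms do not match — not equal.

not equal; the first gives {out.1, out.2, s1.1, s1.2, s2.3, s3.1, s3.2} {out.3} {s1.3} {s2.1} {s2.2} {s3.3, s4.2} {s4.1} {s4.3} and the second {out.1, out.2} {out.3} {s1.1, s2.2, s3.1, s3.2, s4.1, s4.2, s4.3} {s1.2, s2.1} {s1.3} {s2.3} {s3.3}


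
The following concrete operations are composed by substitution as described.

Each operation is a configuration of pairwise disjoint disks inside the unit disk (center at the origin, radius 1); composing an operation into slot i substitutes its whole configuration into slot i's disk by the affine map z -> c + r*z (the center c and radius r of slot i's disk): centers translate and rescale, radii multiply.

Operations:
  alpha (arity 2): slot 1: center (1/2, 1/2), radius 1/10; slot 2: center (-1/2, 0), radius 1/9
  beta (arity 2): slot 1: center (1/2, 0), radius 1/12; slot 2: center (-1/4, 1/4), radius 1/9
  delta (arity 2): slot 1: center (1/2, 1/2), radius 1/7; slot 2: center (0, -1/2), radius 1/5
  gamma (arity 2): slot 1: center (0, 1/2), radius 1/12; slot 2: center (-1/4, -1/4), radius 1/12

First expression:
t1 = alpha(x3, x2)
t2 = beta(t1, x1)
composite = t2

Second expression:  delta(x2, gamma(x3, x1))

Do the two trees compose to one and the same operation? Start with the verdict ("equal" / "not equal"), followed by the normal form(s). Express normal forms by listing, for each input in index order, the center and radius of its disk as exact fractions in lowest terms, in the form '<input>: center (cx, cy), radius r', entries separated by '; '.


Reducing the first expression gives x1: center (-1/4, 1/4), radius 1/9; x2: center (11/24, 0), radius 1/108; x3: center (13/24, 1/24), radius 1/120
Reducing the second expression gives x1: center (-1/20, -11/20), radius 1/60; x2: center (1/2, 1/2), radius 1/7; x3: center (0, -2/5), radius 1/60
Different reductions; not equal.

not equal; the first gives x1: center (-1/4, 1/4), radius 1/9; x2: center (11/24, 0), radius 1/108; x3: center (13/24, 1/24), radius 1/120 and the second x1: center (-1/20, -11/20), radius 1/60; x2: center (1/2, 1/2), radius 1/7; x3: center (0, -2/5), radius 1/60


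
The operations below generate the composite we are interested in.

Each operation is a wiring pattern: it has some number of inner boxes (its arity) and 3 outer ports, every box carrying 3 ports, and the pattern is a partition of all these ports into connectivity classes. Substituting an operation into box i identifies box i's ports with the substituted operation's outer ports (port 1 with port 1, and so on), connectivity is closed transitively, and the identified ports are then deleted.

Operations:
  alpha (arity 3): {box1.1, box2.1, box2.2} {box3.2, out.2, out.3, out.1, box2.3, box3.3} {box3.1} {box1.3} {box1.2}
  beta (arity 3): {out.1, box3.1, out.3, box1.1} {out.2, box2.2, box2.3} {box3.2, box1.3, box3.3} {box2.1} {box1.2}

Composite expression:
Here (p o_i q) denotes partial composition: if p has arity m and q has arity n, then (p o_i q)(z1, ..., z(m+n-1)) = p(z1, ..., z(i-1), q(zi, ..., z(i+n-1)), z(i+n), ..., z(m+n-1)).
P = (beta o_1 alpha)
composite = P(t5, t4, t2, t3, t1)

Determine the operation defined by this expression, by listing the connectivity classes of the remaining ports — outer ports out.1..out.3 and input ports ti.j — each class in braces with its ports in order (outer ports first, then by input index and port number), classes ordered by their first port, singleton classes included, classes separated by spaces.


{out.1, out.3, t1.1, t1.2, t1.3, t2.2, t2.3, t4.3} {out.2, t3.2, t3.3} {t2.1} {t3.1} {t4.1, t4.2, t5.1} {t5.2} {t5.3}

Two ports join when wires chain via beta-identified ports.
after alpha, the pattern on (t5, t4, t2) reads {out.1, out.2, out.3, t2.2, t2.3, t4.3} {t2.1} {t4.1, t4.2, t5.1} {t5.2} {t5.3} (out.j = its outer ports)
after beta, the pattern on (t5, t4, t2, t3, t1) reads {out.1, out.3, t1.1, t1.2, t1.3, t2.2, t2.3, t4.3} {out.2, t3.2, t3.3} {t2.1} {t3.1} {t4.1, t4.2, t5.1} {t5.2} {t5.3} (out.j = its outer ports)


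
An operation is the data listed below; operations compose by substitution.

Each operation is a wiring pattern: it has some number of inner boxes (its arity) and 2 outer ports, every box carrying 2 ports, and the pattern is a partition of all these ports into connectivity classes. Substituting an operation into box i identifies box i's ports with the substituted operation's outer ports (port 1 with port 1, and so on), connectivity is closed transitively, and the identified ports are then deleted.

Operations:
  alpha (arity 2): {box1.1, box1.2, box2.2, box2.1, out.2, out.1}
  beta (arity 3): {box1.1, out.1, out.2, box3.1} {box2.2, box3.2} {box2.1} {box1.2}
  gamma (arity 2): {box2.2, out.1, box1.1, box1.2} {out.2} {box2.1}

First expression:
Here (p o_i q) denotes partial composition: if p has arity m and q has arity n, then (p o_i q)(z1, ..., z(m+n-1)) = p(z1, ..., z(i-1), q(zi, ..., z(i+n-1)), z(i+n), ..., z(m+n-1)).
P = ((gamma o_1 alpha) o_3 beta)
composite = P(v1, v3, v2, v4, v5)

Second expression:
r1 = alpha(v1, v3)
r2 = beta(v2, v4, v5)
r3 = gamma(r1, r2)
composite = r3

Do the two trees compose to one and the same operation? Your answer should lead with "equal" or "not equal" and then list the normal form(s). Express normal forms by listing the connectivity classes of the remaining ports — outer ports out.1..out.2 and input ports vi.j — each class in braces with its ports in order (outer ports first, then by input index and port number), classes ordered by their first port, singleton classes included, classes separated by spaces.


equal — both sides give {out.1, v1.1, v1.2, v2.1, v3.1, v3.2, v5.1} {out.2} {v2.2} {v4.1} {v4.2, v5.2}

The first expression, normalized: {out.1, v1.1, v1.2, v2.1, v3.1, v3.2, v5.1} {out.2} {v2.2} {v4.1} {v4.2, v5.2}
The second expression, normalized: {out.1, v1.1, v1.2, v2.1, v3.1, v3.2, v5.1} {out.2} {v2.2} {v4.1} {v4.2, v5.2}
One common form — equal.


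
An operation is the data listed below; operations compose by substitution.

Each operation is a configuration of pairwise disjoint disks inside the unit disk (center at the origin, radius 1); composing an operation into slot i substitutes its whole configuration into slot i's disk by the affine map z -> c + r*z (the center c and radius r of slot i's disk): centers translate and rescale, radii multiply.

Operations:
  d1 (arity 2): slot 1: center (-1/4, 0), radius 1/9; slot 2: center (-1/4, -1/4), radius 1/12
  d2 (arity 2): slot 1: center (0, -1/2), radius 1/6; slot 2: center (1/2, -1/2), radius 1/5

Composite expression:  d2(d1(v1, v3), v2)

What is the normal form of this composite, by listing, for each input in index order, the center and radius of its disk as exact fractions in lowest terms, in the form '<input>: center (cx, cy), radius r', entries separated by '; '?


v1: center (-1/24, -1/2), radius 1/54; v2: center (1/2, -1/2), radius 1/5; v3: center (-1/24, -13/24), radius 1/72

Only the slot chain above each v matters under d2; compose those maps.
tracing v1 down its 2-map path: center (-1/24, -1/2), radius 1/54
tracing v3 down its 2-map path: center (-1/24, -13/24), radius 1/72
tracing v2 down its 1-map path: center (1/2, -1/2), radius 1/5


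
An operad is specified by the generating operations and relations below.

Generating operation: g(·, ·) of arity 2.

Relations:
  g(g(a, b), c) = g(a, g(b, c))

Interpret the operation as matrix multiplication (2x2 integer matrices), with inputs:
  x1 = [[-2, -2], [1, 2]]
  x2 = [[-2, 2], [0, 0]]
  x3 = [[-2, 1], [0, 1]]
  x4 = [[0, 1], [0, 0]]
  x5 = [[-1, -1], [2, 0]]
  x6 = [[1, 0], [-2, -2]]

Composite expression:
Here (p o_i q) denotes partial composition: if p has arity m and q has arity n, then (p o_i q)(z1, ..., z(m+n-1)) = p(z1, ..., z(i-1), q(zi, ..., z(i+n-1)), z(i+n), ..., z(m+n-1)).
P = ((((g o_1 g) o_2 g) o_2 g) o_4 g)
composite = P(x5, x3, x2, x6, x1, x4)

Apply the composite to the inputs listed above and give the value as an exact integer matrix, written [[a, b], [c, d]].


g(x3, x2) = [[4, -4], [0, 0]]
g(x6, x1) = [[-2, -2], [2, 0]]
g(g(x3, x2), g(x6, x1)) = [[-16, -8], [0, 0]]
g(x5, g(g(x3, x2), g(x6, x1))) = [[16, 8], [-32, -16]]
g(g(x5, g(g(x3, x2), g(x6, x1))), x4) = [[0, 16], [0, -32]]

[[0, 16], [0, -32]]


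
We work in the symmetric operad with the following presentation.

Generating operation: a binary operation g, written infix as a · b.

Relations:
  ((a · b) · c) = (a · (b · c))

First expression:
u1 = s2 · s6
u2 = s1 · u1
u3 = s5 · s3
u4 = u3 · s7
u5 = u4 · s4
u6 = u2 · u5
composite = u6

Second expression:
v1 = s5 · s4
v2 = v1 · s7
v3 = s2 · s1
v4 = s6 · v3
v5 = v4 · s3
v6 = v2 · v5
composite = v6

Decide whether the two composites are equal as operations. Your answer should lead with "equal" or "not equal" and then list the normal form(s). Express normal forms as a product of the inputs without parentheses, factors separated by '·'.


The first composite normalizes to s1 · s2 · s6 · s5 · s3 · s7 · s4
The second composite normalizes to s5 · s4 · s7 · s6 · s2 · s1 · s3
No match — not equal.

not equal — first s1 · s2 · s6 · s5 · s3 · s7 · s4, second s5 · s4 · s7 · s6 · s2 · s1 · s3


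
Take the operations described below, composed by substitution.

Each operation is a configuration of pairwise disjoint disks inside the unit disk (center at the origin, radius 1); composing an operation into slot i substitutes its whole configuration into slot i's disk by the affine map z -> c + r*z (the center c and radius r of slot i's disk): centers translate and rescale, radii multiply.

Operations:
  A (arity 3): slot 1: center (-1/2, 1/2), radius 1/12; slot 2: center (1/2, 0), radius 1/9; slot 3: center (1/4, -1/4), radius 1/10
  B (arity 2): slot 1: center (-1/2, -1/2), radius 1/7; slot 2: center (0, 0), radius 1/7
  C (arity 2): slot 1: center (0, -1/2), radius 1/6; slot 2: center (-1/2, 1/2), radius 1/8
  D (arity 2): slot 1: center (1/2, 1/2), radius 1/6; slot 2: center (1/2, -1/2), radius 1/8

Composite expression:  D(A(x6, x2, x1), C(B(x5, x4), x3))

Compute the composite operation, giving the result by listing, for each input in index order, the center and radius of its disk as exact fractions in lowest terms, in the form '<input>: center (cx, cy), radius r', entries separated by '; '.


x1: center (13/24, 11/24), radius 1/60; x2: center (7/12, 1/2), radius 1/54; x3: center (7/16, -7/16), radius 1/64; x4: center (1/2, -9/16), radius 1/336; x5: center (47/96, -55/96), radius 1/336; x6: center (5/12, 7/12), radius 1/72

Follow each x-input down from D: c' goes to c + r*c', radius to r*r'.
x6: after 2 affine steps, its disk has center (5/12, 7/12), radius 1/72
x2: after 2 affine steps, its disk has center (7/12, 1/2), radius 1/54
x1: after 2 affine steps, its disk has center (13/24, 11/24), radius 1/60
x5: after 3 affine steps, its disk has center (47/96, -55/96), radius 1/336
x4: after 3 affine steps, its disk has center (1/2, -9/16), radius 1/336
x3: after 2 affine steps, its disk has center (7/16, -7/16), radius 1/64


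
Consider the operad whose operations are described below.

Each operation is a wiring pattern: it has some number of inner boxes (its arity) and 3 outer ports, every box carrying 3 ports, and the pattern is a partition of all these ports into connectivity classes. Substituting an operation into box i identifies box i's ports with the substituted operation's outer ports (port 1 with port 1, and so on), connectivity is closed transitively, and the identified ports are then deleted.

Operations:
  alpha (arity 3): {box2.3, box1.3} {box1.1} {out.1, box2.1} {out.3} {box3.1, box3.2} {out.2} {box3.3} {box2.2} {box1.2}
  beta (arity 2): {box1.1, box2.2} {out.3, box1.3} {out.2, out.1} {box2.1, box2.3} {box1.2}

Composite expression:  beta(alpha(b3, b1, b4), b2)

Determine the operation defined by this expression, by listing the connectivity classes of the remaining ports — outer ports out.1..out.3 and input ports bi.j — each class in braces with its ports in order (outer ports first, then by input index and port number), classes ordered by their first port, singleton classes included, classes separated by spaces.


{out.1, out.2} {out.3} {b1.1, b2.2} {b1.2} {b1.3, b3.3} {b2.1, b2.3} {b3.1} {b3.2} {b4.1, b4.2} {b4.3}

Reachability decides: close wires over beta-identified ports.
composing alpha on (b3, b1, b4), with out.j its own outer ports: {out.1, b1.1} {out.2} {out.3} {b1.2} {b1.3, b3.3} {b3.1} {b3.2} {b4.1, b4.2} {b4.3}
composing beta on (b3, b1, b4, b2), with out.j its own outer ports: {out.1, out.2} {out.3} {b1.1, b2.2} {b1.2} {b1.3, b3.3} {b2.1, b2.3} {b3.1} {b3.2} {b4.1, b4.2} {b4.3}


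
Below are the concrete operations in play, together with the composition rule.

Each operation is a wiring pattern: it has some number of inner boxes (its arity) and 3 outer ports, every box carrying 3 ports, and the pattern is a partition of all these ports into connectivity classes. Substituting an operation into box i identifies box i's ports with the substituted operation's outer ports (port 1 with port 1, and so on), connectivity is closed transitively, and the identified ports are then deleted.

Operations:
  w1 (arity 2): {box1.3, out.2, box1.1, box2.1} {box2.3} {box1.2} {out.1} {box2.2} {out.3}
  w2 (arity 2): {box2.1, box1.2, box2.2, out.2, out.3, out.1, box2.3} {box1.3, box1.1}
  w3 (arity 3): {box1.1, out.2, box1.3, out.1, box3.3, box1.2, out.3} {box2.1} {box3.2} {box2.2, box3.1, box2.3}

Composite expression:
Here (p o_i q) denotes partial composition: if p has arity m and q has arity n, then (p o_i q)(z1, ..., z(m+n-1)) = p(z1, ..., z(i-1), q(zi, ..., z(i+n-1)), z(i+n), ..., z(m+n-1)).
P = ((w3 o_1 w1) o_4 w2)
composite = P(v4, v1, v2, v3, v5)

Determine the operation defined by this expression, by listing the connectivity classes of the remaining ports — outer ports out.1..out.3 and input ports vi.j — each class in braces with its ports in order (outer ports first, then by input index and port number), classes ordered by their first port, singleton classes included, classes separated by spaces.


{out.1, out.2, out.3, v1.1, v2.2, v2.3, v3.2, v4.1, v4.3, v5.1, v5.2, v5.3} {v1.2} {v1.3} {v2.1} {v3.1, v3.3} {v4.2}

Reachability decides: close wires over w3-identified ports.
the subtree at w1 composes to {out.1} {out.2, v1.1, v4.1, v4.3} {out.3} {v1.2} {v1.3} {v4.2} on (v4, v1); out.j = own outer ports
the subtree at w2 composes to {out.1, out.2, out.3, v3.2, v5.1, v5.2, v5.3} {v3.1, v3.3} on (v3, v5); out.j = own outer ports
the subtree at w3 composes to {out.1, out.2, out.3, v1.1, v2.2, v2.3, v3.2, v4.1, v4.3, v5.1, v5.2, v5.3} {v1.2} {v1.3} {v2.1} {v3.1, v3.3} {v4.2} on (v4, v1, v2, v3, v5); out.j = own outer ports


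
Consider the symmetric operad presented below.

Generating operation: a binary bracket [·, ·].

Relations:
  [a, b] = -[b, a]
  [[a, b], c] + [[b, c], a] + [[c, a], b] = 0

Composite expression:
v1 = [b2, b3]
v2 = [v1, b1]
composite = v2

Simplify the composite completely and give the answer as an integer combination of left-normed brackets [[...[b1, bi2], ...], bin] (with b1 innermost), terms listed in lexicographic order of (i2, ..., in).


-[[b1, b2], b3] + [[b1, b3], b2]

Skip Jacobi rewriting: expand, keep b1-initial words, read off terms.
Composite bracket: [[b2, b3], b1]
Expanding via [a, b] = ab - ba: 4 signed words (2^2 = 4).
Keep just the words that open with b1:
  from b1b2b3, sign -1: term -[[b1, b2], b3]
  from b1b3b2, sign +1: term +[[b1, b3], b2]


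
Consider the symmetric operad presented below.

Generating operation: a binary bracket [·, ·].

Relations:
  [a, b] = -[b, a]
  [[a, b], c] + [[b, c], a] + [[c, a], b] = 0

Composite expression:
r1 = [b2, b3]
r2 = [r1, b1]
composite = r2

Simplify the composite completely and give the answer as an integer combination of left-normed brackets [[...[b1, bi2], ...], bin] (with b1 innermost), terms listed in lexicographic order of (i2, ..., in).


-[[b1, b2], b3] + [[b1, b3], b2]

Left-normed coefficients sit on the b1-initial expansion words.
Composite bracket: [[b2, b3], b1]
Each bracket splits as ab - ba, giving 4 signed words (2^2 = 4).
Words beginning with b1 determine it all:
  word b1b2b3 has sign -1, contributing -[[b1, b2], b3]
  word b1b3b2 has sign +1, contributing +[[b1, b3], b2]


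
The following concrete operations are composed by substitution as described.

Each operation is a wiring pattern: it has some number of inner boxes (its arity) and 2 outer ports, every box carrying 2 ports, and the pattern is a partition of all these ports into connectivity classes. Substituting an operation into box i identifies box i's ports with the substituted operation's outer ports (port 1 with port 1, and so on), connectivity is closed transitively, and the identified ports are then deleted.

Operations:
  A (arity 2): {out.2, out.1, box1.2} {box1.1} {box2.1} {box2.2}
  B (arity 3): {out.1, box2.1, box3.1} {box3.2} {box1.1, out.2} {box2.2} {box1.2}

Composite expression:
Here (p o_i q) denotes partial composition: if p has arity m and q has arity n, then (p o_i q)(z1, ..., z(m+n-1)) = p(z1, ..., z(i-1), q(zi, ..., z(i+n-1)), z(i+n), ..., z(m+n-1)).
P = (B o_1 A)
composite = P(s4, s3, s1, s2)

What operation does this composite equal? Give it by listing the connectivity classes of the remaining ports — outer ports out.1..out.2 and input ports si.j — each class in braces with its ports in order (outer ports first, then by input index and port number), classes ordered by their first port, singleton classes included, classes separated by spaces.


{out.1, s1.1, s2.1} {out.2, s4.2} {s1.2} {s2.2} {s3.1} {s3.2} {s4.1}

Substituting into B glues patterns; closure does the rest.
through A, on inputs (s4, s3): {out.1, out.2, s4.2} {s3.1} {s3.2} {s4.1} (out.j = stage outer ports)
through B, on inputs (s4, s3, s1, s2): {out.1, s1.1, s2.1} {out.2, s4.2} {s1.2} {s2.2} {s3.1} {s3.2} {s4.1} (out.j = stage outer ports)


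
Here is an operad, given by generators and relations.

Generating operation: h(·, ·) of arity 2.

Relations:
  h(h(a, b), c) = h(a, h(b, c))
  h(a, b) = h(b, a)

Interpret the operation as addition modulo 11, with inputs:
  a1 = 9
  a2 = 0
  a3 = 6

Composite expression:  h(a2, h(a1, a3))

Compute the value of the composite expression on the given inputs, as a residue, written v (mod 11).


4 (mod 11)

h(a1, a3) = 4
h(a2, h(a1, a3)) = 4


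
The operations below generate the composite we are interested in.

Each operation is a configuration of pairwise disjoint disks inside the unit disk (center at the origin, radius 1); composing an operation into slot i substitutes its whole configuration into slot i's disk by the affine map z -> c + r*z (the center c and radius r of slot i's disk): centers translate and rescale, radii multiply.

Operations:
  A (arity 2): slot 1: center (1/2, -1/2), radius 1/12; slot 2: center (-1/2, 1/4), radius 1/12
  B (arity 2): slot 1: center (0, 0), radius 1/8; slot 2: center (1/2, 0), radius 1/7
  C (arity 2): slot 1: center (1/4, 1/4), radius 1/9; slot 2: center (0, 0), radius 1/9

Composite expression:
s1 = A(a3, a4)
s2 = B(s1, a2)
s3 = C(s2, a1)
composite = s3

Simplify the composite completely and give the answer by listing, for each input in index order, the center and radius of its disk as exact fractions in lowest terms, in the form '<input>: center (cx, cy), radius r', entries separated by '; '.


a1: center (0, 0), radius 1/9; a2: center (11/36, 1/4), radius 1/63; a3: center (37/144, 35/144), radius 1/864; a4: center (35/144, 73/288), radius 1/864

Affine substitution under C: radii multiply and a-centers shift.
a3: after 3 affine steps, its disk has center (37/144, 35/144), radius 1/864
a4: after 3 affine steps, its disk has center (35/144, 73/288), radius 1/864
a2: after 2 affine steps, its disk has center (11/36, 1/4), radius 1/63
a1: after 1 affine step, its disk has center (0, 0), radius 1/9


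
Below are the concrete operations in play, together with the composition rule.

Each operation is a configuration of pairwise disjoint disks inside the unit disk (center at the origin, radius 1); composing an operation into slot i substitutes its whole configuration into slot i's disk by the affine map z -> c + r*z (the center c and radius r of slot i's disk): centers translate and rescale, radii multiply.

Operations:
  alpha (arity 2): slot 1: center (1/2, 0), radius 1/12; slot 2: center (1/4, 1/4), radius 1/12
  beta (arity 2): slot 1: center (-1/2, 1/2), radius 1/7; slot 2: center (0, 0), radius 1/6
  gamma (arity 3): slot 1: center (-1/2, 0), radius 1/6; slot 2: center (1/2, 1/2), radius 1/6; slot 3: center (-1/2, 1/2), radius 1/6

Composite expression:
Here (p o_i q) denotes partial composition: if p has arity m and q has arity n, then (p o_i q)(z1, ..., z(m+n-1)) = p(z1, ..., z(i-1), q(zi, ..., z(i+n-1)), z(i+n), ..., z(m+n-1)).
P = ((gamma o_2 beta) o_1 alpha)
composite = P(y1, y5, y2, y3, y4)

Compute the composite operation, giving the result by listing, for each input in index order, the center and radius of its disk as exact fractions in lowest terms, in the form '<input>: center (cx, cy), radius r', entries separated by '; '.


Each y-disk chains the slot maps above it in gamma; radii multiply.
tracing y1 down its 2-map path: center (-5/12, 0), radius 1/72
tracing y5 down its 2-map path: center (-11/24, 1/24), radius 1/72
tracing y2 down its 2-map path: center (5/12, 7/12), radius 1/42
tracing y3 down its 2-map path: center (1/2, 1/2), radius 1/36
tracing y4 down its 1-map path: center (-1/2, 1/2), radius 1/6

y1: center (-5/12, 0), radius 1/72; y2: center (5/12, 7/12), radius 1/42; y3: center (1/2, 1/2), radius 1/36; y4: center (-1/2, 1/2), radius 1/6; y5: center (-11/24, 1/24), radius 1/72


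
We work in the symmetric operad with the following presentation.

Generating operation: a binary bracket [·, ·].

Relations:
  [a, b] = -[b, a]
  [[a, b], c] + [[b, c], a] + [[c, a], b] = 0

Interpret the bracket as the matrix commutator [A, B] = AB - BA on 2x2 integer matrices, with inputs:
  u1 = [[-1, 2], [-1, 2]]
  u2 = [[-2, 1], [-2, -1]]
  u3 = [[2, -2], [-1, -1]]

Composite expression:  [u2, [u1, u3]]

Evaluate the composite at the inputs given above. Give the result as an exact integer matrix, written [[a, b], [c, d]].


[u1, u3] = [[-4, 0], [-6, 4]]
[u2, [u1, u3]] = [[-6, 8], [10, 6]]

[[-6, 8], [10, 6]]


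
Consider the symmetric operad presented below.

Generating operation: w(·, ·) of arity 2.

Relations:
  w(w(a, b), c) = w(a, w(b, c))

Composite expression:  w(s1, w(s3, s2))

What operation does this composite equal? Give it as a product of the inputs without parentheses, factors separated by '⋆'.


Key point: w is associative — brackets drop, the s-order remains.
w(s3, s2) flattens to s3 ⋆ s2
w(s1, w(s3, s2)) flattens to s1 ⋆ s3 ⋆ s2

s1 ⋆ s3 ⋆ s2


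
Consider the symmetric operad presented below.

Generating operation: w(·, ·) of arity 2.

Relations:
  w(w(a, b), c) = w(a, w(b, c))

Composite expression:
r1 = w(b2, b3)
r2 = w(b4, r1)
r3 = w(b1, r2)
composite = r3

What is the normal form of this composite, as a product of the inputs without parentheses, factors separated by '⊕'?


b1 ⊕ b4 ⊕ b2 ⊕ b3

All parenthesizations of w agree; list the b-inputs left to right.
w(b2, b3) linearizes to b2 ⊕ b3
w(b4, w(b2, b3)) linearizes to b4 ⊕ b2 ⊕ b3
w(b1, w(b4, w(b2, b3))) linearizes to b1 ⊕ b4 ⊕ b2 ⊕ b3


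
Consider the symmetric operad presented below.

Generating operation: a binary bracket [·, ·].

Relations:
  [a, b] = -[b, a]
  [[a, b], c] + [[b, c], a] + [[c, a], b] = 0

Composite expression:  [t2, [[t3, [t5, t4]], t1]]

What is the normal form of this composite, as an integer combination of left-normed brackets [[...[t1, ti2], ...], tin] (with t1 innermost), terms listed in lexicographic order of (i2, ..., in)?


-[[[[t1, t3], t4], t5], t2] + [[[[t1, t3], t5], t4], t2] + [[[[t1, t4], t5], t3], t2] - [[[[t1, t5], t4], t3], t2]

Expand each bracket as ab - ba; the t1-initial words give the coefficients.
Composite bracket: [t2, [[t3, [t5, t4]], t1]]
Full expansion: 16 signed words from ab - ba (2^4 = 16).
Collect the words opening with t1:
  t1t3t4t5t2 (sign -1) contributes -[[[[t1, t3], t4], t5], t2]
  t1t3t5t4t2 (sign +1) contributes +[[[[t1, t3], t5], t4], t2]
  t1t4t5t3t2 (sign +1) contributes +[[[[t1, t4], t5], t3], t2]
  t1t5t4t3t2 (sign -1) contributes -[[[[t1, t5], t4], t3], t2]


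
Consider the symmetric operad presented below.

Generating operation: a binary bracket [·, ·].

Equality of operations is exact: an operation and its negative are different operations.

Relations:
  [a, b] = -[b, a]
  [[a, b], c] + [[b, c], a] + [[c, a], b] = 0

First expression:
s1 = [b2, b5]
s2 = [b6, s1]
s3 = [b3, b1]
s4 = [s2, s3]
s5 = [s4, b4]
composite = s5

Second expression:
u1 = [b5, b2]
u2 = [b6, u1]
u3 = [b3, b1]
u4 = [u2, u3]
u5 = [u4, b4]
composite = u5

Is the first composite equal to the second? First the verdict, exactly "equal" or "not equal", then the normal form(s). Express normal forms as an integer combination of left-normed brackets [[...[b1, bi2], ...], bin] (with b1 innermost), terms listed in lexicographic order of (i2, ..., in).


not equal; the first gives -[[[[[b1, b3], b2], b5], b6], b4] + [[[[[b1, b3], b5], b2], b6], b4] + [[[[[b1, b3], b6], b2], b5], b4] - [[[[[b1, b3], b6], b5], b2], b4] and the second [[[[[b1, b3], b2], b5], b6], b4] - [[[[[b1, b3], b5], b2], b6], b4] - [[[[[b1, b3], b6], b2], b5], b4] + [[[[[b1, b3], b6], b5], b2], b4]

The first expression reduces to -[[[[[b1, b3], b2], b5], b6], b4] + [[[[[b1, b3], b5], b2], b6], b4] + [[[[[b1, b3], b6], b2], b5], b4] - [[[[[b1, b3], b6], b5], b2], b4]
The second expression reduces to [[[[[b1, b3], b2], b5], b6], b4] - [[[[[b1, b3], b5], b2], b6], b4] - [[[[[b1, b3], b6], b2], b5], b4] + [[[[[b1, b3], b6], b5], b2], b4]
Distinct normal forms: not equal.


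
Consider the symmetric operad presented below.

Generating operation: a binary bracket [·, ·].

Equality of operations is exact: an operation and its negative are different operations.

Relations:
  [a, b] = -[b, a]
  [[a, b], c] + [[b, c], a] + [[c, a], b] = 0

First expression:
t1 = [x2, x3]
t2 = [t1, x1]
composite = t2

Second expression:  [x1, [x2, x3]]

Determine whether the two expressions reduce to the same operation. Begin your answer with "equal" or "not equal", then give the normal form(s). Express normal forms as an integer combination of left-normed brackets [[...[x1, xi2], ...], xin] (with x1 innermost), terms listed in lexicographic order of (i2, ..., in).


The first expression reduces to -[[x1, x2], x3] + [[x1, x3], x2]
The second expression reduces to [[x1, x2], x3] - [[x1, x3], x2]
The normal forms differ: not equal.

not equal; first: -[[x1, x2], x3] + [[x1, x3], x2]; second: [[x1, x2], x3] - [[x1, x3], x2]


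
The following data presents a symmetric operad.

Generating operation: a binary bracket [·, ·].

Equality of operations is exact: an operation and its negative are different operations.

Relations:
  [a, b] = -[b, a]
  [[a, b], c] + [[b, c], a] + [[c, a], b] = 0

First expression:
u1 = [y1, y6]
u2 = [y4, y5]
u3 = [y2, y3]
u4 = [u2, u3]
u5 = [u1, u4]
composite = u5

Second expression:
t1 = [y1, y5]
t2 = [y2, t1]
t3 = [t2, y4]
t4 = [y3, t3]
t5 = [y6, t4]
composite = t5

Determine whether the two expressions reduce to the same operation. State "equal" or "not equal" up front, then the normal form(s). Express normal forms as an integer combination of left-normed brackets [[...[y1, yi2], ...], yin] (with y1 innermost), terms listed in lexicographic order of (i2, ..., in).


not equal: they reduce to -[[[[[y1, y6], y2], y3], y4], y5] + [[[[[y1, y6], y2], y3], y5], y4] + [[[[[y1, y6], y3], y2], y4], y5] - [[[[[y1, y6], y3], y2], y5], y4] + [[[[[y1, y6], y4], y5], y2], y3] - [[[[[y1, y6], y4], y5], y3], y2] - [[[[[y1, y6], y5], y4], y2], y3] + [[[[[y1, y6], y5], y4], y3], y2] and -[[[[[y1, y5], y2], y4], y3], y6]


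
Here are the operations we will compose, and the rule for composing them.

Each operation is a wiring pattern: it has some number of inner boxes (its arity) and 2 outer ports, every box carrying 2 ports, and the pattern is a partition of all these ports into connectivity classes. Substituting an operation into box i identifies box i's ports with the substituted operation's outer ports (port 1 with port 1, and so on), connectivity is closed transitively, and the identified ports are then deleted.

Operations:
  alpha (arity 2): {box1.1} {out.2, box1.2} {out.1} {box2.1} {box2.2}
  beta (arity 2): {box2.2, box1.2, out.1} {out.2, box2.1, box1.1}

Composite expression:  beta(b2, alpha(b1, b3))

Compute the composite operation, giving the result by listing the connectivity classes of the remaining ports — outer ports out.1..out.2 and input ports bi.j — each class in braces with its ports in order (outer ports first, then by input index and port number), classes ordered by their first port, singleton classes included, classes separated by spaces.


Treat the ports identified at beta as solder joints: merge, then drop.
through alpha, on inputs (b1, b3): {out.1} {out.2, b1.2} {b1.1} {b3.1} {b3.2} (out.j = stage outer ports)
through beta, on inputs (b2, b1, b3): {out.1, b1.2, b2.2} {out.2, b2.1} {b1.1} {b3.1} {b3.2} (out.j = stage outer ports)

{out.1, b1.2, b2.2} {out.2, b2.1} {b1.1} {b3.1} {b3.2}


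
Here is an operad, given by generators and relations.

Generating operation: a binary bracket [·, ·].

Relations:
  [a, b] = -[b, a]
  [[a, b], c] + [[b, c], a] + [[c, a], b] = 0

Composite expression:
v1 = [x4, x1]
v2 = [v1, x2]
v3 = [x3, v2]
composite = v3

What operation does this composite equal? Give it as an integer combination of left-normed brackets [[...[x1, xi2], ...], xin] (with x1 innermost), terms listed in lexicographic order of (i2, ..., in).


[[[x1, x4], x2], x3]

A multilinear Lie element is pinned by x1-initial words (x1 innermost).
Composite bracket: [x3, [[x4, x1], x2]]
Under [a, b] = ab - ba we get 8 signed associative words (2^3 = 8).
Words beginning with x1 determine it all:
  x1x4x2x3 appears with sign +1, giving the term +[[[x1, x4], x2], x3]


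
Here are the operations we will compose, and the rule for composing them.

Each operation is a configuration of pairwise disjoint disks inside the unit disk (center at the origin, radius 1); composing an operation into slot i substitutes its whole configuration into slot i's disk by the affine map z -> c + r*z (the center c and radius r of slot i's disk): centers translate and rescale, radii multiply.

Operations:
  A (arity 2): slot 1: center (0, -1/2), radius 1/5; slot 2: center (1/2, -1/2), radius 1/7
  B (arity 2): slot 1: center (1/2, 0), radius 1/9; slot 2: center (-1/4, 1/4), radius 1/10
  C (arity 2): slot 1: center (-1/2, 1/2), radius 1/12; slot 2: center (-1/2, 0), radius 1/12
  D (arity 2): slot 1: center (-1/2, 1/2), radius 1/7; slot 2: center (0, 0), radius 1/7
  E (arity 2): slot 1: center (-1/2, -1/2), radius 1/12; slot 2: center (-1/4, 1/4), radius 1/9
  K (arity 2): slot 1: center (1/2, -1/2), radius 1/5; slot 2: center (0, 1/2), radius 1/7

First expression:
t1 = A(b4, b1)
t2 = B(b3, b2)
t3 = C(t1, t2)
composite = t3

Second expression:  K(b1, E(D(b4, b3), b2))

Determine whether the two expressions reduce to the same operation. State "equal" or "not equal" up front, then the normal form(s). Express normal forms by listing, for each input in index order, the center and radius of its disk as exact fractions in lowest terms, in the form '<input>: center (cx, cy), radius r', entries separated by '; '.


not equal; first: b1: center (-11/24, 11/24), radius 1/84; b2: center (-25/48, 1/48), radius 1/120; b3: center (-11/24, 0), radius 1/108; b4: center (-1/2, 11/24), radius 1/60; second: b1: center (1/2, -1/2), radius 1/5; b2: center (-1/28, 15/28), radius 1/63; b3: center (-1/14, 3/7), radius 1/588; b4: center (-13/168, 73/168), radius 1/588

The first composite normalizes to b1: center (-11/24, 11/24), radius 1/84; b2: center (-25/48, 1/48), radius 1/120; b3: center (-11/24, 0), radius 1/108; b4: center (-1/2, 11/24), radius 1/60
The second composite normalizes to b1: center (1/2, -1/2), radius 1/5; b2: center (-1/28, 15/28), radius 1/63; b3: center (-1/14, 3/7), radius 1/588; b4: center (-13/168, 73/168), radius 1/588
They disagree, so not equal.


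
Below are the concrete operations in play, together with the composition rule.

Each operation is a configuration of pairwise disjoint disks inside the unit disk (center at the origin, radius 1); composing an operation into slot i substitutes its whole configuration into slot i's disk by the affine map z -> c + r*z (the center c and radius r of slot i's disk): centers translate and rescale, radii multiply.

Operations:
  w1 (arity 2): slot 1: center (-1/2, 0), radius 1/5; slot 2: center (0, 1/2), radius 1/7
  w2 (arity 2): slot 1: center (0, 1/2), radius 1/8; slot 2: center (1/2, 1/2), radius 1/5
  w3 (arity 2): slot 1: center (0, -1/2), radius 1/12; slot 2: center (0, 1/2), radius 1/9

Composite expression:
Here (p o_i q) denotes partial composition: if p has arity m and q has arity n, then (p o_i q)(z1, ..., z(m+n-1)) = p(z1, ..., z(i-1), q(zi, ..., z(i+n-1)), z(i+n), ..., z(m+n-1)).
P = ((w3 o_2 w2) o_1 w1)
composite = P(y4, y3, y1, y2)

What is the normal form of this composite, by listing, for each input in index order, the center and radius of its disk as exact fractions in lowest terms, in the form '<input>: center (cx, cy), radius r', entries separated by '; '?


y1: center (0, 5/9), radius 1/72; y2: center (1/18, 5/9), radius 1/45; y3: center (0, -11/24), radius 1/84; y4: center (-1/24, -1/2), radius 1/60

Follow each y-input down from w3: c' goes to c + r*c', radius to r*r'.
for y4, the 2-step affine chain lands on center (-1/24, -1/2), radius 1/60
for y3, the 2-step affine chain lands on center (0, -11/24), radius 1/84
for y1, the 2-step affine chain lands on center (0, 5/9), radius 1/72
for y2, the 2-step affine chain lands on center (1/18, 5/9), radius 1/45


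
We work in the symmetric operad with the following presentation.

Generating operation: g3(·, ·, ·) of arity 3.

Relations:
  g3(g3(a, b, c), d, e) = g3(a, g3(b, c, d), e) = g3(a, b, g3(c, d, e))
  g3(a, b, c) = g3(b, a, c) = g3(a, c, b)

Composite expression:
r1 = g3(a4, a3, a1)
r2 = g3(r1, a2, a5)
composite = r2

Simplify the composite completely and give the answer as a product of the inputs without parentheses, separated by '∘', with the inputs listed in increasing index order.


Key point: g3 commutes, so take the a-inputs in any fixed order.
g3(a4, a3, a1) flattens to a4 ∘ a3 ∘ a1
g3(g3(a4, a3, a1), a2, a5) flattens to a4 ∘ a3 ∘ a1 ∘ a2 ∘ a5
commutativity sorts the factors: a1 ∘ a2 ∘ a3 ∘ a4 ∘ a5

a1 ∘ a2 ∘ a3 ∘ a4 ∘ a5


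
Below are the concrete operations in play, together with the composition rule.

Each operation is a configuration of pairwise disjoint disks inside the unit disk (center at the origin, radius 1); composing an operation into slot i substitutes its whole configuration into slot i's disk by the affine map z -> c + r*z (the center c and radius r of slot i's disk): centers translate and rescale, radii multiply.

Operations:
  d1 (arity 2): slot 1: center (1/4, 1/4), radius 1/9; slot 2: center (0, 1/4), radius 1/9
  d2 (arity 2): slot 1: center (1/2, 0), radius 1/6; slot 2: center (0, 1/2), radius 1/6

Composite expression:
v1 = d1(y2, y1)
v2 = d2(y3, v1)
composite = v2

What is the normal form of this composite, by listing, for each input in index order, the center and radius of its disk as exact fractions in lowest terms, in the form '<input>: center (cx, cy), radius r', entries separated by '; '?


Nesting under d2 composes maps z -> c + r*z down each y-path.
y3: after 1 affine step, its disk has center (1/2, 0), radius 1/6
y2: after 2 affine steps, its disk has center (1/24, 13/24), radius 1/54
y1: after 2 affine steps, its disk has center (0, 13/24), radius 1/54

y1: center (0, 13/24), radius 1/54; y2: center (1/24, 13/24), radius 1/54; y3: center (1/2, 0), radius 1/6
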